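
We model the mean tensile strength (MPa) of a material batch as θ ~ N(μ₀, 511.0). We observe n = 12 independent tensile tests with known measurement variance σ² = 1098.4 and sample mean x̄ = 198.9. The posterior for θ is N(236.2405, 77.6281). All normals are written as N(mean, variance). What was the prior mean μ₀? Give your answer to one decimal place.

μ₀ = 444.7

With known observation variance, the Normal–Normal posterior has precision τ_n = τ₀ + n/σ² and mean μ_n = (τ₀μ₀ + (n/σ²)x̄)/τ_n.
Here τ₀ = 1/511.0 = 0.001957 and τ_data = 12/1098.4 = 0.010925, so τ_n = 0.012882.
Rearranging for μ₀: μ₀ = (μ_n·τ_n − τ_data·x̄)/τ₀ = (236.2405·0.012882 − 0.010925·198.9) / 0.001957 = 0.870268/0.001957 ≈ 444.7.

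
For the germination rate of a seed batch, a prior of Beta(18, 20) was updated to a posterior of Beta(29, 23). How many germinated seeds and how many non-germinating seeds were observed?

11 germinated seeds and 3 non-germinating seeds

A Beta(α, β) prior with s successes and f failures in binomial data gives a Beta(α+s, β+f) posterior.
Match parameters: s=29−18=11, f=23−20=3.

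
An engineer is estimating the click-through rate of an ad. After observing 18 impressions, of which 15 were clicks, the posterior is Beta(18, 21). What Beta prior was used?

Beta is conjugate to the binomial likelihood: posterior = Beta(a+s, b+f).
So a = 18 − 15 = 3 and b = 21 − 3 = 18.

Beta(3, 18)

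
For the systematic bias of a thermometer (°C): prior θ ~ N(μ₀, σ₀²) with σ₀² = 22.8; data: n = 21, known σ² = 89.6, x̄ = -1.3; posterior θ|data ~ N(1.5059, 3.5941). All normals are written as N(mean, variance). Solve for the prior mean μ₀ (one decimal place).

μ₀ = 16.5

The posterior mean is a precision-weighted average: μ_n = (τ₀μ₀ + τ_data·x̄)/(τ₀+τ_data), with τ₀=1/σ₀² and τ_data=n/σ².
Here τ₀ = 1/22.8 = 0.043860 and τ_data = 21/89.6 = 0.234375, so τ_n = 0.278235.
Rearranging for μ₀: μ₀ = (μ_n·τ_n − τ_data·x̄)/τ₀ = (1.5059·0.278235 − 0.234375·-1.3) / 0.043860 = 0.723682/0.043860 ≈ 16.5.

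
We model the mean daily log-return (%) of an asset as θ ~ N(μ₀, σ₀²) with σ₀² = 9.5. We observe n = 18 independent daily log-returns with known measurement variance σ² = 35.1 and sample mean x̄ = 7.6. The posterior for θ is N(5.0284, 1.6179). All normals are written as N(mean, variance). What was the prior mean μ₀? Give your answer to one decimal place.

μ₀ = -7.5

With known observation variance, the Normal–Normal posterior has precision τ_n = τ₀ + n/σ² and mean μ_n = (τ₀μ₀ + (n/σ²)x̄)/τ_n.
Here τ₀ = 1/9.5 = 0.105263 and τ_data = 18/35.1 = 0.512821, so τ_n = 0.618084.
Rearranging for μ₀: μ₀ = (μ_n·τ_n − τ_data·x̄)/τ₀ = (5.0284·0.618084 − 0.512821·7.6) / 0.105263 = -0.789466/0.105263 ≈ -7.5.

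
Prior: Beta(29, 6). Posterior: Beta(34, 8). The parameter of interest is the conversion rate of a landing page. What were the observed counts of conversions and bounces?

5 conversions and 2 bounces

Under Beta–binomial conjugacy the posterior parameters are (α+s, β+f).
So s = 34 − 29 = 5 and f = 8 − 6 = 2.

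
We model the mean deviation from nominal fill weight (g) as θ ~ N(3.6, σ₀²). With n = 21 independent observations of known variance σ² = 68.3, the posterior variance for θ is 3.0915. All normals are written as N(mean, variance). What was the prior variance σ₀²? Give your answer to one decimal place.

Posterior precision equals prior precision plus data precision: 1/σ_n² = 1/σ₀² + n/σ².
So 1/σ₀² = 1/3.0915 − 21/68.3 = 0.323468 − 0.307467 = 0.016001.
Hence σ₀² = 1/0.016001 ≈ 62.5.

σ₀² = 62.5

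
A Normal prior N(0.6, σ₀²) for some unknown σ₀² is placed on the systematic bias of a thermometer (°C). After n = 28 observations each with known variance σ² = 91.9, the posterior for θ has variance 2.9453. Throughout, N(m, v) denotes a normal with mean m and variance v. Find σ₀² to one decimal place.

σ₀² = 28.7

For the Normal–Normal model with known σ², precisions add: τ_n = τ₀ + n/σ².
So 1/σ₀² = 1/2.9453 − 28/91.9 = 0.339524 − 0.304679 = 0.034845.
Hence σ₀² = 1/0.034845 ≈ 28.7.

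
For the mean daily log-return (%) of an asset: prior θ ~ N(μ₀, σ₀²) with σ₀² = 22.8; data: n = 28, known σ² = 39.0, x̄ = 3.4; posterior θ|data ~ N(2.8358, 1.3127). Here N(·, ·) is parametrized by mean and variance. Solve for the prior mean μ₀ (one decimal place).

μ₀ = -6.4

With known observation variance, the Normal–Normal posterior has precision τ_n = τ₀ + n/σ² and mean μ_n = (τ₀μ₀ + (n/σ²)x̄)/τ_n.
Here τ₀ = 1/22.8 = 0.043860 and τ_data = 28/39.0 = 0.717949, so τ_n = 0.761809.
Rearranging for μ₀: μ₀ = (μ_n·τ_n − τ_data·x̄)/τ₀ = (2.8358·0.761809 − 0.717949·3.4) / 0.043860 = -0.280689/0.043860 ≈ -6.4.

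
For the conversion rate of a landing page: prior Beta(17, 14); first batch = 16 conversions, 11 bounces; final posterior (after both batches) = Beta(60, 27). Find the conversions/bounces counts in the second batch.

27 conversions and 2 bounces

Sequential conjugate updates are equivalent to a single update on the pooled data, so total successes = posterior α − prior α and total failures = posterior β − prior β.
Total across both batches: 60−17=43 conversions, 27−14=13 bounces.
Subtract the first batch: 43−16=27 conversions and 13−11=2 bounces.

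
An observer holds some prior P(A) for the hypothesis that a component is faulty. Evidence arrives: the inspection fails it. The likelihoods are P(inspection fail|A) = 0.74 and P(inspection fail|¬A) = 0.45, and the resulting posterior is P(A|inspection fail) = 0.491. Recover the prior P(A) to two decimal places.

In odds form, posterior odds = prior odds × likelihood ratio, so prior odds = posterior odds ÷ LR.
Posterior odds = 0.491/(1−0.491) = 0.9646. LR = 0.74/0.45 = 1.6444.
Prior odds = 0.9646/1.6444 = 0.5866, so P(A) = 0.5866/(1+0.5866) ≈ 0.37.

P(A) = 0.37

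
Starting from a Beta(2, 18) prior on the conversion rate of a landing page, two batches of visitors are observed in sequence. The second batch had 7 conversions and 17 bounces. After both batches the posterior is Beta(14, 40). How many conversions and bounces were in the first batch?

5 conversions and 5 bounces

Because Beta–binomial updating is additive in the counts, the combined data contributed (α_post−α_prior, β_post−β_prior) successes and failures.
Total across both batches: 14−2=12 conversions, 40−18=22 bounces.
Subtract the second batch: 12−7=5 conversions and 22−17=5 bounces.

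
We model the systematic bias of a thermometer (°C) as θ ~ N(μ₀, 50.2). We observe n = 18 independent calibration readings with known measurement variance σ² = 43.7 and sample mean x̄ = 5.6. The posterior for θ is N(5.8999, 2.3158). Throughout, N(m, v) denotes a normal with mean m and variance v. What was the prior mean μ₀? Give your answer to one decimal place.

μ₀ = 12.1

The posterior mean is a precision-weighted average: μ_n = (τ₀μ₀ + τ_data·x̄)/(τ₀+τ_data), with τ₀=1/σ₀² and τ_data=n/σ².
Here τ₀ = 1/50.2 = 0.019920 and τ_data = 18/43.7 = 0.411899, so τ_n = 0.431819.
Rearranging for μ₀: μ₀ = (μ_n·τ_n − τ_data·x̄)/τ₀ = (5.8999·0.431819 − 0.411899·5.6) / 0.019920 = 0.241055/0.019920 ≈ 12.1.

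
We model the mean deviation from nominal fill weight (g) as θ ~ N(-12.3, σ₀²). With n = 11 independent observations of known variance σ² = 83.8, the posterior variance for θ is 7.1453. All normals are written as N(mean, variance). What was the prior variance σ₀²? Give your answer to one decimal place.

σ₀² = 115.1

For the Normal–Normal model with known σ², precisions add: τ_n = τ₀ + n/σ².
So 1/σ₀² = 1/7.1453 − 11/83.8 = 0.139952 − 0.131265 = 0.008687.
Hence σ₀² = 1/0.008687 ≈ 115.1.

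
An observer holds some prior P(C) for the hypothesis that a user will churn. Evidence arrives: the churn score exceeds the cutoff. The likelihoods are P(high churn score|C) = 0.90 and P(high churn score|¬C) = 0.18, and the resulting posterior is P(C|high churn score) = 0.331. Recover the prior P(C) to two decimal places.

P(C) = 0.09

In odds form, posterior odds = prior odds × likelihood ratio, so prior odds = posterior odds ÷ LR.
Posterior odds = 0.331/(1−0.331) = 0.4948. LR = 0.90/0.18 = 5.0000.
Prior odds = 0.4948/5.0000 = 0.0990, so P(C) = 0.0990/(1+0.0990) ≈ 0.09.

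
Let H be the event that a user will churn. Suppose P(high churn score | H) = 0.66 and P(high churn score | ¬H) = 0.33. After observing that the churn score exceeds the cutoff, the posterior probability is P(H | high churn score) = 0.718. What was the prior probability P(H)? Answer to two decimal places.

Bayes' rule in odds form gives O(H|E) = O(H)·[P(E|H)/P(E|¬H)], hence O(H) = O(H|E)/LR.
Posterior odds = 0.718/(1−0.718) = 2.5461. LR = 0.66/0.33 = 2.0000.
Prior odds = 2.5461/2.0000 = 1.2731, so P(H) = 1.2731/(1+1.2731) ≈ 0.56.

P(H) = 0.56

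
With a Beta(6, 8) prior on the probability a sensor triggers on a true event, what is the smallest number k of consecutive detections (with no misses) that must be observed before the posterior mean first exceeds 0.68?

k = 12

After k detections and 0 misses the posterior is Beta(6+k, 8), with mean (6+k)/(6+8+k).
Set (6+k)/(14+k) > 0.68 and solve: k > (0.68·14 − 6)/(1 − 0.68) = 11.000.
The smallest integer exceeding 11.000 is 12, and checking k=12: (18)/(26) = 0.6923 > 0.68.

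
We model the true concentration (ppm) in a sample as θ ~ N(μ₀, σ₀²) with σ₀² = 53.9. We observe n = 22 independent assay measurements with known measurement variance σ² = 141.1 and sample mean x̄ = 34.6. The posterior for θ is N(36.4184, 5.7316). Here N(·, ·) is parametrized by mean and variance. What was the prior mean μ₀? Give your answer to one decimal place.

μ₀ = 51.7

With known observation variance, the Normal–Normal posterior has precision τ_n = τ₀ + n/σ² and mean μ_n = (τ₀μ₀ + (n/σ²)x̄)/τ_n.
Here τ₀ = 1/53.9 = 0.018553 and τ_data = 22/141.1 = 0.155918, so τ_n = 0.174471.
Rearranging for μ₀: μ₀ = (μ_n·τ_n − τ_data·x̄)/τ₀ = (36.4184·0.174471 − 0.155918·34.6) / 0.018553 = 0.959192/0.018553 ≈ 51.7.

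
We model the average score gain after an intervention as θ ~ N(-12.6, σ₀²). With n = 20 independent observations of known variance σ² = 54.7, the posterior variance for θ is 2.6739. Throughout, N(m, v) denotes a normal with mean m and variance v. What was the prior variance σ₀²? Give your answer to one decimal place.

σ₀² = 119.7

For the Normal–Normal model with known σ², precisions add: τ_n = τ₀ + n/σ².
So 1/σ₀² = 1/2.6739 − 20/54.7 = 0.373986 − 0.365631 = 0.008355.
Hence σ₀² = 1/0.008355 ≈ 119.7.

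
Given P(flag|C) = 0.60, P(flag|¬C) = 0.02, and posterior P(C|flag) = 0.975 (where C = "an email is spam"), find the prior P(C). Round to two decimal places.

P(C) = 0.57

Bayes' rule in odds form gives O(C|E) = O(C)·[P(E|C)/P(E|¬C)], hence O(C) = O(C|E)/LR.
Posterior odds = 0.975/(1−0.975) = 39.0000. LR = 0.60/0.02 = 30.0000.
Prior odds = 39.0000/30.0000 = 1.3000, so P(C) = 1.3000/(1+1.3000) ≈ 0.57.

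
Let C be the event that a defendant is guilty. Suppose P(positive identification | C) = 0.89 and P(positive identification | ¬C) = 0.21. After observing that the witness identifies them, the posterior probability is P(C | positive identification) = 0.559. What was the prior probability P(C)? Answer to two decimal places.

P(C) = 0.23

Bayes' rule in odds form gives O(C|E) = O(C)·[P(E|C)/P(E|¬C)], hence O(C) = O(C|E)/LR.
Posterior odds = 0.559/(1−0.559) = 1.2676. LR = 0.89/0.21 = 4.2381.
Prior odds = 1.2676/4.2381 = 0.2991, so P(C) = 0.2991/(1+0.2991) ≈ 0.23.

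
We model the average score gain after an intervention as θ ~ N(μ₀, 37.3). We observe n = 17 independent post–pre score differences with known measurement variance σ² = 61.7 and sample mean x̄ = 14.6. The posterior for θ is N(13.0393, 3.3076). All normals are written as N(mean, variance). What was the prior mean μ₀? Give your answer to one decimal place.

μ₀ = -3.0

The posterior mean is a precision-weighted average: μ_n = (τ₀μ₀ + τ_data·x̄)/(τ₀+τ_data), with τ₀=1/σ₀² and τ_data=n/σ².
Here τ₀ = 1/37.3 = 0.026810 and τ_data = 17/61.7 = 0.275527, so τ_n = 0.302337.
Rearranging for μ₀: μ₀ = (μ_n·τ_n − τ_data·x̄)/τ₀ = (13.0393·0.302337 − 0.275527·14.6) / 0.026810 = -0.080431/0.026810 ≈ -3.0.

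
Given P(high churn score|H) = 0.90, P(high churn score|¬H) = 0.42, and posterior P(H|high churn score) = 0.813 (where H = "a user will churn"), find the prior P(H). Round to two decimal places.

P(H) = 0.67

Bayes' rule in odds form gives O(H|E) = O(H)·[P(E|H)/P(E|¬H)], hence O(H) = O(H|E)/LR.
Posterior odds = 0.813/(1−0.813) = 4.3476. LR = 0.90/0.42 = 2.1429.
Prior odds = 4.3476/2.1429 = 2.0288, so P(H) = 2.0288/(1+2.0288) ≈ 0.67.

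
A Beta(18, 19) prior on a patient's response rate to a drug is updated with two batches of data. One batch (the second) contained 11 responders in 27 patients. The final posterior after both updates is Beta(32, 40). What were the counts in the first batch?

3 responders and 5 non-responders

Sequential conjugate updates are equivalent to a single update on the pooled data, so total successes = posterior α − prior α and total failures = posterior β − prior β.
Total across both batches: 32−18=14 responders, 40−19=21 non-responders.
Subtract the second batch: 14−11=3 responders and 21−16=5 non-responders.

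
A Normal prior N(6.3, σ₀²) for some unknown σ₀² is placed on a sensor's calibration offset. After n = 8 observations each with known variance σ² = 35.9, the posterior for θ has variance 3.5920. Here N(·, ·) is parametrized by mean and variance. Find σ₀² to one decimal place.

For the Normal–Normal model with known σ², precisions add: τ_n = τ₀ + n/σ².
So 1/σ₀² = 1/3.5920 − 8/35.9 = 0.278396 − 0.222841 = 0.055555.
Hence σ₀² = 1/0.055555 ≈ 18.0.

σ₀² = 18.0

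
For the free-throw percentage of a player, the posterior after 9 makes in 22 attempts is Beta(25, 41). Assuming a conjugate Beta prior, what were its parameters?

A Beta(a, b) prior with s successes and f failures in binomial data gives a Beta(a+s, b+f) posterior.
Subtract the data counts: 25−9=16, 41−13=28.

Beta(16, 28)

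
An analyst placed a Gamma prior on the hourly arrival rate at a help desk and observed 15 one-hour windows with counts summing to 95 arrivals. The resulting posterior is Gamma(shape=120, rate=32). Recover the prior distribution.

Gamma(shape=25, rate=17)

Gamma–Poisson conjugacy: posterior shape = α + Σxᵢ, posterior rate = β + n.
So α = 120 − 95 = 25 and β = 32 − 15 = 17.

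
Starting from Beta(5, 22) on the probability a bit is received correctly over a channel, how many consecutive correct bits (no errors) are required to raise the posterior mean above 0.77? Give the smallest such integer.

k = 69

After k correct bits and 0 errors the posterior is Beta(5+k, 22), with mean (5+k)/(5+22+k).
Set (5+k)/(27+k) > 0.77 and solve: k > (0.77·27 − 5)/(1 − 0.77) = 68.652.
The smallest integer exceeding 68.652 is 69.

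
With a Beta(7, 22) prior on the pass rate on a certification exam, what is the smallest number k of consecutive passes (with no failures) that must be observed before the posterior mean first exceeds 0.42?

After k passes and 0 failures the posterior is Beta(7+k, 22), with mean (7+k)/(7+22+k).
Set (7+k)/(29+k) > 0.42 and solve: k > (0.42·29 − 7)/(1 − 0.42) = 8.931.
The smallest integer exceeding 8.931 is 9.

k = 9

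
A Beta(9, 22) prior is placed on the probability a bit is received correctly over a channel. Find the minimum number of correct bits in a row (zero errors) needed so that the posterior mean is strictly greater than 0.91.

After k correct bits and 0 errors the posterior is Beta(9+k, 22), with mean (9+k)/(9+22+k).
Set (9+k)/(31+k) > 0.91 and solve: k > (0.91·31 − 9)/(1 − 0.91) = 213.444.
The smallest integer exceeding 213.444 is 214.

k = 214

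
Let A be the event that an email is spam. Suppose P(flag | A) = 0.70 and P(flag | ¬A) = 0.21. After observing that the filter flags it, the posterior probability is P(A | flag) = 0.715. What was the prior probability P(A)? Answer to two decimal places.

P(A) = 0.43

Bayes' rule in odds form gives O(A|E) = O(A)·[P(E|A)/P(E|¬A)], hence O(A) = O(A|E)/LR.
Posterior odds = 0.715/(1−0.715) = 2.5088. LR = 0.70/0.21 = 3.3333.
Prior odds = 2.5088/3.3333 = 0.7526, so P(A) = 0.7526/(1+0.7526) ≈ 0.43.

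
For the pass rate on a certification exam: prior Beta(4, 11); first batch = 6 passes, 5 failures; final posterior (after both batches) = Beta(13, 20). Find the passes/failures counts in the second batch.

3 passes and 4 failures

Because Beta–binomial updating is additive in the counts, the combined data contributed (α_post−α_prior, β_post−β_prior) successes and failures.
Total across both batches: 13−4=9 passes, 20−11=9 failures.
Subtract the first batch: 9−6=3 passes and 9−5=4 failures.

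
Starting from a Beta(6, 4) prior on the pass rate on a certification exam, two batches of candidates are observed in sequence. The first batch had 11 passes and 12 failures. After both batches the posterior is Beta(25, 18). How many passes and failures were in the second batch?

Because Beta–binomial updating is additive in the counts, the combined data contributed (α_post−α_prior, β_post−β_prior) successes and failures.
Total across both batches: 25−6=19 passes, 18−4=14 failures.
Subtract the first batch: 19−11=8 passes and 14−12=2 failures.

8 passes and 2 failures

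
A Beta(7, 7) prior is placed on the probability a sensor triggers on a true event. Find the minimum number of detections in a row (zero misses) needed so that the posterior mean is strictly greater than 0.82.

After k detections and 0 misses the posterior is Beta(7+k, 7), with mean (7+k)/(7+7+k).
Set (7+k)/(14+k) > 0.82 and solve: k > (0.82·14 − 7)/(1 − 0.82) = 24.889.
The smallest integer exceeding 24.889 is 25, and checking k=25: (32)/(39) = 0.8205 > 0.82.

k = 25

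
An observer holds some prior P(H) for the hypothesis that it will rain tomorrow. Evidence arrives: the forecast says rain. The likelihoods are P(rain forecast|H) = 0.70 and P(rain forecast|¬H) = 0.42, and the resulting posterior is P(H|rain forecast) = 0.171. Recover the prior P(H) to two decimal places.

P(H) = 0.11

In odds form, posterior odds = prior odds × likelihood ratio, so prior odds = posterior odds ÷ LR.
Posterior odds = 0.171/(1−0.171) = 0.2063. LR = 0.70/0.42 = 1.6667.
Prior odds = 0.2063/1.6667 = 0.1238, so P(H) = 0.1238/(1+0.1238) ≈ 0.11.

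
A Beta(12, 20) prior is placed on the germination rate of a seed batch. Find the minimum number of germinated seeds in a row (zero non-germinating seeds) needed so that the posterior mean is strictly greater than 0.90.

k = 169

After k germinated seeds and 0 non-germinating seeds the posterior is Beta(12+k, 20), with mean (12+k)/(12+20+k).
Set (12+k)/(32+k) > 0.90 and solve: k > (0.90·32 − 12)/(1 − 0.90) = 168.000.
The smallest integer exceeding 168.000 is 169.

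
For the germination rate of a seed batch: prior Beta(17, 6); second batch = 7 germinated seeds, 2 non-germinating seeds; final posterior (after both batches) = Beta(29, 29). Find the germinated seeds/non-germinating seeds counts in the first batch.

5 germinated seeds and 21 non-germinating seeds

Because Beta–binomial updating is additive in the counts, the combined data contributed (α_post−α_prior, β_post−β_prior) successes and failures.
Total across both batches: 29−17=12 germinated seeds, 29−6=23 non-germinating seeds.
Subtract the second batch: 12−7=5 germinated seeds and 23−2=21 non-germinating seeds.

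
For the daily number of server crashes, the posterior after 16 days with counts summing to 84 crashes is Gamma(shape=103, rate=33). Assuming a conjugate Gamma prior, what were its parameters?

Gamma(shape=19, rate=17)

Gamma–Poisson conjugacy: posterior shape = α + Σxᵢ, posterior rate = β + n.
So α = 103 − 84 = 19 and β = 33 − 16 = 17.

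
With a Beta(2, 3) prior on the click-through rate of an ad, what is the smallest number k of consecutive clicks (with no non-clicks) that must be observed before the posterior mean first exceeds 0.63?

k = 4

After k clicks and 0 non-clicks the posterior is Beta(2+k, 3), with mean (2+k)/(2+3+k).
Set (2+k)/(5+k) > 0.63 and solve: k > (0.63·5 − 2)/(1 − 0.63) = 3.108.
The smallest integer exceeding 3.108 is 4.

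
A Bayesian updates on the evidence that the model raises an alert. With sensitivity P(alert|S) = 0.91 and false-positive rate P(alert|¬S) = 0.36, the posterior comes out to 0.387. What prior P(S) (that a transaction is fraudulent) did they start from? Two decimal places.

Bayes' rule in odds form gives O(S|E) = O(S)·[P(E|S)/P(E|¬S)], hence O(S) = O(S|E)/LR.
Posterior odds = 0.387/(1−0.387) = 0.6313. LR = 0.91/0.36 = 2.5278.
Prior odds = 0.6313/2.5278 = 0.2497, so P(S) = 0.2497/(1+0.2497) ≈ 0.20.

P(S) = 0.20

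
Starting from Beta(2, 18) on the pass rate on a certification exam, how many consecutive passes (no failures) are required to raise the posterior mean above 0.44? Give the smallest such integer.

After k passes and 0 failures the posterior is Beta(2+k, 18), with mean (2+k)/(2+18+k).
Set (2+k)/(20+k) > 0.44 and solve: k > (0.44·20 − 2)/(1 − 0.44) = 12.143.
The smallest integer exceeding 12.143 is 13.

k = 13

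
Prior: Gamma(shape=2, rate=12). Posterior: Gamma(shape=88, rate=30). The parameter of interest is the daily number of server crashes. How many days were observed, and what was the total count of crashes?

n = 18 days with total 86 crashes

Gamma–Poisson conjugacy: posterior shape = α + Σxᵢ, posterior rate = β + n.
Matching: Σxᵢ = 88 − 2 = 86 and n = 30 − 12 = 18.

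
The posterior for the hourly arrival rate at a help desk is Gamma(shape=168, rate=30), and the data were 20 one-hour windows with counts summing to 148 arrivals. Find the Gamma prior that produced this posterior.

A Gamma(α, β) prior (rate parametrization) on a Poisson rate with n observations summing to S gives posterior Gamma(α+S, β+n).
So α = 168 − 148 = 20 and β = 30 − 20 = 10.

Gamma(shape=20, rate=10)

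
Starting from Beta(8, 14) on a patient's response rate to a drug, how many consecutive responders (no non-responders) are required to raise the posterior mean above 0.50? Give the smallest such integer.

After k responders and 0 non-responders the posterior is Beta(8+k, 14), with mean (8+k)/(8+14+k).
Set (8+k)/(22+k) > 0.50 and solve: k > (0.50·22 − 8)/(1 − 0.50) = 6.000.
The smallest integer exceeding 6.000 is 7, and checking k=7: (15)/(29) = 0.5172 > 0.50.

k = 7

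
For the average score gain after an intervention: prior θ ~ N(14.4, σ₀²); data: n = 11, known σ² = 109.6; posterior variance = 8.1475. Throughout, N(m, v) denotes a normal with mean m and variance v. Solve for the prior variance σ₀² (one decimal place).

σ₀² = 44.7

Posterior precision equals prior precision plus data precision: 1/σ_n² = 1/σ₀² + n/σ².
So 1/σ₀² = 1/8.1475 − 11/109.6 = 0.122737 − 0.100365 = 0.022372.
Hence σ₀² = 1/0.022372 ≈ 44.7.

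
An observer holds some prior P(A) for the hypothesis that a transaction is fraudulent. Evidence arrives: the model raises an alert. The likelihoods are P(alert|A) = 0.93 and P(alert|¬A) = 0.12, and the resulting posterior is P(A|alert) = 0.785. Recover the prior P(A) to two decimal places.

P(A) = 0.32

Bayes' rule in odds form gives O(A|E) = O(A)·[P(E|A)/P(E|¬A)], hence O(A) = O(A|E)/LR.
Posterior odds = 0.785/(1−0.785) = 3.6512. LR = 0.93/0.12 = 7.7500.
Prior odds = 3.6512/7.7500 = 0.4711, so P(A) = 0.4711/(1+0.4711) ≈ 0.32.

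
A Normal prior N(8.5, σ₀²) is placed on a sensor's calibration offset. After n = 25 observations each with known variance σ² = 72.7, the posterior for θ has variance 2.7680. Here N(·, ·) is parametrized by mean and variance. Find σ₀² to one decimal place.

σ₀² = 57.5

For the Normal–Normal model with known σ², precisions add: τ_n = τ₀ + n/σ².
So 1/σ₀² = 1/2.7680 − 25/72.7 = 0.361272 − 0.343879 = 0.017393.
Hence σ₀² = 1/0.017393 ≈ 57.5.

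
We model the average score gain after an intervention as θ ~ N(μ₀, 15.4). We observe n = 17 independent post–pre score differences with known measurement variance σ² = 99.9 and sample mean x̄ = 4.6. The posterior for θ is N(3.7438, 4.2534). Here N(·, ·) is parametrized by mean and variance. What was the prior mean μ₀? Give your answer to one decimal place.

With known observation variance, the Normal–Normal posterior has precision τ_n = τ₀ + n/σ² and mean μ_n = (τ₀μ₀ + (n/σ²)x̄)/τ_n.
Here τ₀ = 1/15.4 = 0.064935 and τ_data = 17/99.9 = 0.170170, so τ_n = 0.235105.
Rearranging for μ₀: μ₀ = (μ_n·τ_n − τ_data·x̄)/τ₀ = (3.7438·0.235105 − 0.170170·4.6) / 0.064935 = 0.097404/0.064935 ≈ 1.5.

μ₀ = 1.5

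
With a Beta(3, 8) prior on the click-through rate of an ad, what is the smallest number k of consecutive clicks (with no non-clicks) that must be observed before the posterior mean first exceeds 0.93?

k = 104

After k clicks and 0 non-clicks the posterior is Beta(3+k, 8), with mean (3+k)/(3+8+k).
Set (3+k)/(11+k) > 0.93 and solve: k > (0.93·11 − 3)/(1 − 0.93) = 103.286.
The smallest integer exceeding 103.286 is 104, and checking k=104: (107)/(115) = 0.9304 > 0.93.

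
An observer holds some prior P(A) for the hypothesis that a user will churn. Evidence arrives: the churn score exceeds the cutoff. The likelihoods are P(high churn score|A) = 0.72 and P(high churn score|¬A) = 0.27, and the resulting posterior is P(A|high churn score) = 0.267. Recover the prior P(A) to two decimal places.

Bayes' rule in odds form gives O(A|E) = O(A)·[P(E|A)/P(E|¬A)], hence O(A) = O(A|E)/LR.
Posterior odds = 0.267/(1−0.267) = 0.3643. LR = 0.72/0.27 = 2.6667.
Prior odds = 0.3643/2.6667 = 0.1366, so P(A) = 0.1366/(1+0.1366) ≈ 0.12.

P(A) = 0.12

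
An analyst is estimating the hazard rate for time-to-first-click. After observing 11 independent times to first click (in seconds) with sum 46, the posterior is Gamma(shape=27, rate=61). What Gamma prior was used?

For an exponential likelihood with a Gamma(α, β) prior on the rate, n observations with total T give posterior Gamma(α+n, β+T).
So α = 27 − 11 = 16 and β = 61 − 46 = 15.

Gamma(shape=16, rate=15)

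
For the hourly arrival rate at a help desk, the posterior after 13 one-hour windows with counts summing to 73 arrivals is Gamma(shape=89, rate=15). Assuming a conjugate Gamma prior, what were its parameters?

Gamma(shape=16, rate=2)

A Gamma(α, β) prior (rate parametrization) on a Poisson rate with n observations summing to S gives posterior Gamma(α+S, β+n).
So α = 89 − 73 = 16 and β = 15 − 13 = 2.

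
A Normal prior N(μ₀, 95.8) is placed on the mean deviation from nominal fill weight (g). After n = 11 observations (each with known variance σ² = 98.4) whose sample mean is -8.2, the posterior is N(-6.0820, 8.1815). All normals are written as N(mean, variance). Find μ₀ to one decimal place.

With known observation variance, the Normal–Normal posterior has precision τ_n = τ₀ + n/σ² and mean μ_n = (τ₀μ₀ + (n/σ²)x̄)/τ_n.
Here τ₀ = 1/95.8 = 0.010438 and τ_data = 11/98.4 = 0.111789, so τ_n = 0.122227.
Rearranging for μ₀: μ₀ = (μ_n·τ_n − τ_data·x̄)/τ₀ = (-6.0820·0.122227 − 0.111789·-8.2) / 0.010438 = 0.173285/0.010438 ≈ 16.6.

μ₀ = 16.6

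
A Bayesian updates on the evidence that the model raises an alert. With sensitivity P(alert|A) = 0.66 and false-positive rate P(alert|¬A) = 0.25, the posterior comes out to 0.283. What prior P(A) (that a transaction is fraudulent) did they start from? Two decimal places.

In odds form, posterior odds = prior odds × likelihood ratio, so prior odds = posterior odds ÷ LR.
Posterior odds = 0.283/(1−0.283) = 0.3947. LR = 0.66/0.25 = 2.6400.
Prior odds = 0.3947/2.6400 = 0.1495, so P(A) = 0.1495/(1+0.1495) ≈ 0.13.

P(A) = 0.13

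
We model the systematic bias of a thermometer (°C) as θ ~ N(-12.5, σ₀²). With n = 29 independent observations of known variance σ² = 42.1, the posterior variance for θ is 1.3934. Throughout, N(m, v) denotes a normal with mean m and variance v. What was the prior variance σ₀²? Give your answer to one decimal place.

σ₀² = 34.7

Posterior precision equals prior precision plus data precision: 1/σ_n² = 1/σ₀² + n/σ².
So 1/σ₀² = 1/1.3934 − 29/42.1 = 0.717669 − 0.688836 = 0.028833.
Hence σ₀² = 1/0.028833 ≈ 34.7.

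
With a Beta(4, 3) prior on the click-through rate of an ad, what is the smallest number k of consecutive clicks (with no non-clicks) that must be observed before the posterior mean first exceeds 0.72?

k = 4

After k clicks and 0 non-clicks the posterior is Beta(4+k, 3), with mean (4+k)/(4+3+k).
Set (4+k)/(7+k) > 0.72 and solve: k > (0.72·7 − 4)/(1 − 0.72) = 3.714.
The smallest integer exceeding 3.714 is 4, and checking k=4: (8)/(11) = 0.7273 > 0.72.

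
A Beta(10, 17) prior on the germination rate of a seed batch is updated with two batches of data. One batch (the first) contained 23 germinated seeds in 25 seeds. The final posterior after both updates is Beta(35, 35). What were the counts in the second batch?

Because Beta–binomial updating is additive in the counts, the combined data contributed (α_post−α_prior, β_post−β_prior) successes and failures.
Total across both batches: 35−10=25 germinated seeds, 35−17=18 non-germinating seeds.
Subtract the first batch: 25−23=2 germinated seeds and 18−2=16 non-germinating seeds.

2 germinated seeds and 16 non-germinating seeds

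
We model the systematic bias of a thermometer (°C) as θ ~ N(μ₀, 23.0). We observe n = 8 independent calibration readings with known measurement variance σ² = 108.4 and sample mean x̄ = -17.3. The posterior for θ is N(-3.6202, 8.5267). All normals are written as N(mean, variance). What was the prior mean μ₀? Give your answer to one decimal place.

The posterior mean is a precision-weighted average: μ_n = (τ₀μ₀ + τ_data·x̄)/(τ₀+τ_data), with τ₀=1/σ₀² and τ_data=n/σ².
Here τ₀ = 1/23.0 = 0.043478 and τ_data = 8/108.4 = 0.073801, so τ_n = 0.117279.
Rearranging for μ₀: μ₀ = (μ_n·τ_n − τ_data·x̄)/τ₀ = (-3.6202·0.117279 − 0.073801·-17.3) / 0.043478 = 0.852184/0.043478 ≈ 19.6.

μ₀ = 19.6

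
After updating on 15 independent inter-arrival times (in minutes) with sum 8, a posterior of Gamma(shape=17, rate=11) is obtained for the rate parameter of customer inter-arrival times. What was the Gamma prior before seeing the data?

Gamma(shape=2, rate=3)

For an exponential likelihood with a Gamma(α, β) prior on the rate, n observations with total T give posterior Gamma(α+n, β+T).
So α = 17 − 15 = 2 and β = 11 − 8 = 3.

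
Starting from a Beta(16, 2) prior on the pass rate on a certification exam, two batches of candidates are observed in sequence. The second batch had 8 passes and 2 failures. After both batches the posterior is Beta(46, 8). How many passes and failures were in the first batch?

22 passes and 4 failures

Sequential conjugate updates are equivalent to a single update on the pooled data, so total successes = posterior α − prior α and total failures = posterior β − prior β.
Total across both batches: 46−16=30 passes, 8−2=6 failures.
Subtract the second batch: 30−8=22 passes and 6−2=4 failures.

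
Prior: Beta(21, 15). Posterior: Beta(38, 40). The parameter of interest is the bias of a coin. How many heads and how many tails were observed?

A Beta(α, β) prior with s successes and f failures in binomial data gives a Beta(α+s, β+f) posterior.
So s = 38 − 21 = 17 and f = 40 − 15 = 25.

17 heads and 25 tails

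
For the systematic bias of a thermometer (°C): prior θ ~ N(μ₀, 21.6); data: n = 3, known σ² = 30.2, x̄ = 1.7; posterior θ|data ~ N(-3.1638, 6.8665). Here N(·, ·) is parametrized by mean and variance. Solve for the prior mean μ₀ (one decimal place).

μ₀ = -13.6

The posterior mean is a precision-weighted average: μ_n = (τ₀μ₀ + τ_data·x̄)/(τ₀+τ_data), with τ₀=1/σ₀² and τ_data=n/σ².
Here τ₀ = 1/21.6 = 0.046296 and τ_data = 3/30.2 = 0.099338, so τ_n = 0.145634.
Rearranging for μ₀: μ₀ = (μ_n·τ_n − τ_data·x̄)/τ₀ = (-3.1638·0.145634 − 0.099338·1.7) / 0.046296 = -0.629631/0.046296 ≈ -13.6.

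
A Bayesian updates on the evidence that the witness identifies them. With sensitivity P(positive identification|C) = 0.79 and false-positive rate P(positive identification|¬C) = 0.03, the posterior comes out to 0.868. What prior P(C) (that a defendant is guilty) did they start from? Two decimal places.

P(C) = 0.20

Bayes' rule in odds form gives O(C|E) = O(C)·[P(E|C)/P(E|¬C)], hence O(C) = O(C|E)/LR.
Posterior odds = 0.868/(1−0.868) = 6.5758. LR = 0.79/0.03 = 26.3333.
Prior odds = 6.5758/26.3333 = 0.2497, so P(C) = 0.2497/(1+0.2497) ≈ 0.20.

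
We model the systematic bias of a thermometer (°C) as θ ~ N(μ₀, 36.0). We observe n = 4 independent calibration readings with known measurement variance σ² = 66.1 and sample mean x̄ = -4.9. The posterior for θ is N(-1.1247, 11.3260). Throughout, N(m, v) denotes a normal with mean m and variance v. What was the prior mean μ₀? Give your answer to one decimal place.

μ₀ = 7.1

With known observation variance, the Normal–Normal posterior has precision τ_n = τ₀ + n/σ² and mean μ_n = (τ₀μ₀ + (n/σ²)x̄)/τ_n.
Here τ₀ = 1/36.0 = 0.027778 and τ_data = 4/66.1 = 0.060514, so τ_n = 0.088292.
Rearranging for μ₀: μ₀ = (μ_n·τ_n − τ_data·x̄)/τ₀ = (-1.1247·0.088292 − 0.060514·-4.9) / 0.027778 = 0.197217/0.027778 ≈ 7.1.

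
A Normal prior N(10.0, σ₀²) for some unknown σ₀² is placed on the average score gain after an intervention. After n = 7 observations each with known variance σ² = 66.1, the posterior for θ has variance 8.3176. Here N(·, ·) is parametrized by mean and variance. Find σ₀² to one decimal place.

σ₀² = 69.8

Posterior precision equals prior precision plus data precision: 1/σ_n² = 1/σ₀² + n/σ².
So 1/σ₀² = 1/8.3176 − 7/66.1 = 0.120227 − 0.105900 = 0.014327.
Hence σ₀² = 1/0.014327 ≈ 69.8.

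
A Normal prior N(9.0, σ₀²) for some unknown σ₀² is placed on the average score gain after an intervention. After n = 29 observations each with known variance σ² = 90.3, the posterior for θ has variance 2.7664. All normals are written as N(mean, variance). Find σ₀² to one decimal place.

σ₀² = 24.8

Posterior precision equals prior precision plus data precision: 1/σ_n² = 1/σ₀² + n/σ².
So 1/σ₀² = 1/2.7664 − 29/90.3 = 0.361481 − 0.321152 = 0.040329.
Hence σ₀² = 1/0.040329 ≈ 24.8.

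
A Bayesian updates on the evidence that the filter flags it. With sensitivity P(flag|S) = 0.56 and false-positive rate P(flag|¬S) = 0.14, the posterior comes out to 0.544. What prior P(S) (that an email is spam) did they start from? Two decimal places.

In odds form, posterior odds = prior odds × likelihood ratio, so prior odds = posterior odds ÷ LR.
Posterior odds = 0.544/(1−0.544) = 1.1930. LR = 0.56/0.14 = 4.0000.
Prior odds = 1.1930/4.0000 = 0.2983, so P(S) = 0.2983/(1+0.2983) ≈ 0.23.

P(S) = 0.23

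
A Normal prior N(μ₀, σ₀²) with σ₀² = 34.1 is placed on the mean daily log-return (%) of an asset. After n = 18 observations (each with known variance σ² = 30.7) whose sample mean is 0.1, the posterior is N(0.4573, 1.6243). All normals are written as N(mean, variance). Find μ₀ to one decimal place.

With known observation variance, the Normal–Normal posterior has precision τ_n = τ₀ + n/σ² and mean μ_n = (τ₀μ₀ + (n/σ²)x̄)/τ_n.
Here τ₀ = 1/34.1 = 0.029326 and τ_data = 18/30.7 = 0.586319, so τ_n = 0.615645.
Rearranging for μ₀: μ₀ = (μ_n·τ_n − τ_data·x̄)/τ₀ = (0.4573·0.615645 − 0.586319·0.1) / 0.029326 = 0.222903/0.029326 ≈ 7.6.

μ₀ = 7.6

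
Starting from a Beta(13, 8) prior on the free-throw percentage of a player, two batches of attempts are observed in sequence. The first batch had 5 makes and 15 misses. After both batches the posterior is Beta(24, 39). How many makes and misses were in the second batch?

6 makes and 16 misses

Sequential conjugate updates are equivalent to a single update on the pooled data, so total successes = posterior α − prior α and total failures = posterior β − prior β.
Total across both batches: 24−13=11 makes, 39−8=31 misses.
Subtract the first batch: 11−5=6 makes and 31−15=16 misses.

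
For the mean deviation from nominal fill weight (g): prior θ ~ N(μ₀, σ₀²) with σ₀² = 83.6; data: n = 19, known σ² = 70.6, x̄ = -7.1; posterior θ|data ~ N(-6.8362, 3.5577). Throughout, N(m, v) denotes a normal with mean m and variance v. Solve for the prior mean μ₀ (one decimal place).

μ₀ = -0.9

With known observation variance, the Normal–Normal posterior has precision τ_n = τ₀ + n/σ² and mean μ_n = (τ₀μ₀ + (n/σ²)x̄)/τ_n.
Here τ₀ = 1/83.6 = 0.011962 and τ_data = 19/70.6 = 0.269122, so τ_n = 0.281084.
Rearranging for μ₀: μ₀ = (μ_n·τ_n − τ_data·x̄)/τ₀ = (-6.8362·0.281084 − 0.269122·-7.1) / 0.011962 = -0.010780/0.011962 ≈ -0.9.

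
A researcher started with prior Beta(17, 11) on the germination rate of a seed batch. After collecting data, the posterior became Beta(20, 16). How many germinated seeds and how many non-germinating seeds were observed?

3 germinated seeds and 5 non-germinating seeds

A Beta(a, b) prior with s successes and f failures in binomial data gives a Beta(a+s, b+f) posterior.
Match parameters: s=20−17=3, f=16−11=5.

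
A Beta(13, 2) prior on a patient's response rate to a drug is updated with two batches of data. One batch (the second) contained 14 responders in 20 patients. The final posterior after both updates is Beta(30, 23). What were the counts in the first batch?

Because Beta–binomial updating is additive in the counts, the combined data contributed (α_post−α_prior, β_post−β_prior) successes and failures.
Total across both batches: 30−13=17 responders, 23−2=21 non-responders.
Subtract the second batch: 17−14=3 responders and 21−6=15 non-responders.

3 responders and 15 non-responders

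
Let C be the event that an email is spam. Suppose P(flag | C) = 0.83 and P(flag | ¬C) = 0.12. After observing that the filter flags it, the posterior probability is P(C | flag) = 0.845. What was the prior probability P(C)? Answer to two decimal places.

P(C) = 0.44

In odds form, posterior odds = prior odds × likelihood ratio, so prior odds = posterior odds ÷ LR.
Posterior odds = 0.845/(1−0.845) = 5.4516. LR = 0.83/0.12 = 6.9167.
Prior odds = 5.4516/6.9167 = 0.7882, so P(C) = 0.7882/(1+0.7882) ≈ 0.44.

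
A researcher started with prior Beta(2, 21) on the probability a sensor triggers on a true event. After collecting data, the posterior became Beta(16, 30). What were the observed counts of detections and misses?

14 detections and 9 misses

A Beta(a, b) prior with s successes and f failures in binomial data gives a Beta(a+s, b+f) posterior.
Match parameters: s=16−2=14, f=30−21=9.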